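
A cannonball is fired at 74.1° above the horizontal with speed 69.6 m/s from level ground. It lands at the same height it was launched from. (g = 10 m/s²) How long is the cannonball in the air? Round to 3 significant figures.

Vertical component: v_y = 69.6 sin 74.1° = 66.94 m/s.
For a projectile landing at launch height, time of flight is t = 2 v_y / g = 2 × 66.94 / 10 = 13.4 s.

13.4 s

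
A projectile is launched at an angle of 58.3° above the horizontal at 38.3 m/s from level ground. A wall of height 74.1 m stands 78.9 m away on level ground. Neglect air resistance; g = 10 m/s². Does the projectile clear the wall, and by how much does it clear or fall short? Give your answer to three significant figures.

v_x = 38.3 cos 58.3° = 20.13 m/s; v_y0 = 38.3 sin 58.3° = 32.59 m/s.
Time to reach the wall: t = 78.9 / 20.13 = 3.920 s.
Height at that point: y = 32.59×3.920 − 5.000×3.920² = 50.92 m.
That is 74.1 − 50.92 = 23.2 m below the top of the wall, so the projectile does not clear it.

No — it falls 23.2 m short of clearing the wall.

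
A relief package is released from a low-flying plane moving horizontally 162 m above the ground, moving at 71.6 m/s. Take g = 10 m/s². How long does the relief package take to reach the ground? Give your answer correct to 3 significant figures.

The horizontal speed doesn't affect the fall. With v_y0 = 0, h = ½ g t².
t = √(2 × 162 / 10) = √32.40 = 5.69 s.

5.69 s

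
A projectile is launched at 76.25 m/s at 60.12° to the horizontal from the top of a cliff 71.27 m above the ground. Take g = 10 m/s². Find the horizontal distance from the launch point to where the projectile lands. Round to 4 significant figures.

Components: v_x = 76.25 cos 60.12° = 37.987 m/s, v_y = 76.25 sin 60.12° = 66.114 m/s.
Vertical: 0 = 71.27 + 66.114 t − ½(10) t² ⇒ 5.000 t² − 66.114 t − 71.27 = 0.
t = [66.114 + √(4371.1 + 1425.4)] / 10.00 = 14.225 s.
Horizontal: R = v_x · t = 37.987 × 14.225 = 540.4 m.

540.4 m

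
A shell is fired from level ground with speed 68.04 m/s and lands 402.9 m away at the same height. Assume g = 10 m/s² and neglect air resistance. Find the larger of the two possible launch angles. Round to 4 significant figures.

59.75°

Level-ground range: R = v₀² sin(2θ)/g ⇒ sin 2θ = R g / v₀² = 402.9×10/68.04² = 0.8703.
2θ = arcsin(0.8703) = 60.494° or 180° − 60.494° = 119.506°.
So θ = 30.25° or θ = 59.75°.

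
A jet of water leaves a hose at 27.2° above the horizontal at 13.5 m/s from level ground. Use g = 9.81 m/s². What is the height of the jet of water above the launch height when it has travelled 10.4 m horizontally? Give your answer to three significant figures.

v_x = 13.5 cos 27.2° = 12.01 m/s, v_y0 = 13.5 sin 27.2° = 6.171 m/s.
Time to reach x = 10.4 m: t = x / v_x = 10.4 / 12.01 = 0.8659 s.
y = v_y0 t − ½ g t² = 6.171×0.8659 − 4.905×0.8659² = 1.67 m.

1.67 m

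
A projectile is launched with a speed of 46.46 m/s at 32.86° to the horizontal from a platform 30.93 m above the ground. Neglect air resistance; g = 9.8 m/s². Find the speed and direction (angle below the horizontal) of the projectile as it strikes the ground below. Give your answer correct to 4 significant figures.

v_x = 46.46 cos 32.86° = 39.026 m/s (constant).
|v_y| at impact = √((25.209)² + 2×9.8×30.93) = 35.238 m/s.
Speed = √(39.026² + 35.238²) = 52.58 m/s; angle = arctan(35.238/39.026) = 42.08° below horizontal.

52.58 m/s at 42.08° below the horizontal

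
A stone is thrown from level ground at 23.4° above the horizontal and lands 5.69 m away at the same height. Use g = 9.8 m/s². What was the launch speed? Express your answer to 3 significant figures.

On level ground, R = v₀² sin(2θ) / g, so v₀ = √(R g / sin 2θ).
sin(2 × 23.4°) = 0.7290.
v₀ = √(5.69 × 9.8 / 0.7290) = √76.49 = 8.75 m/s.

8.75 m/s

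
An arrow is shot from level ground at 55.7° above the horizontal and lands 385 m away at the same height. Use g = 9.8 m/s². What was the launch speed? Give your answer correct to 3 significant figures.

63.7 m/s

On level ground, R = v₀² sin(2θ) / g, so v₀ = √(R g / sin 2θ).
sin(2 × 55.7°) = 0.9311.
v₀ = √(385 × 9.8 / 0.9311) = √4052 = 63.7 m/s.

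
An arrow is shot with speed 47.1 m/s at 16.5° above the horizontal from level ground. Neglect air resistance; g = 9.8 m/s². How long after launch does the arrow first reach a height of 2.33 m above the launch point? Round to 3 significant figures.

0.187 s

v_y0 = 47.1 sin 16.5° = 13.38 m/s.
Set y = v_y0 t − ½ g t² = 2.33: 4.900 t² − 13.38 t + 2.33 = 0.
t = [13.38 ± √(179.0 − 45.67)] / 9.8 = (13.38 ± 11.55) / 9.8, giving t = 0.187 s or t = 2.54 s.
The arrow is on the way up at the first time, so t = 0.187 s.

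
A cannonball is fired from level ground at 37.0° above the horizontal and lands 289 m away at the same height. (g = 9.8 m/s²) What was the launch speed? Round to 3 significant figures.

On level ground, R = v₀² sin(2θ) / g, so v₀ = √(R g / sin 2θ).
sin(2 × 37.0°) = 0.9613.
v₀ = √(289 × 9.8 / 0.9613) = √2946 = 54.3 m/s.

54.3 m/s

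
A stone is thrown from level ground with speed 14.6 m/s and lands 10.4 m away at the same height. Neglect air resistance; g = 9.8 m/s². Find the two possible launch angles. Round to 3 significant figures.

14.3° and 75.7°

Level-ground range: R = v₀² sin(2θ)/g ⇒ sin 2θ = R g / v₀² = 10.4×9.8/14.6² = 0.4781.
2θ = arcsin(0.4781) = 28.56° or 180° − 28.56° = 151.44°.
So θ = 14.3° or θ = 75.7°.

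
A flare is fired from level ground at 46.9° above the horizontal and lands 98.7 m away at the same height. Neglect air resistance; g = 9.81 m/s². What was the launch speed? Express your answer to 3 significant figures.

31.2 m/s

On level ground, R = v₀² sin(2θ) / g, so v₀ = √(R g / sin 2θ).
sin(2 × 46.9°) = 0.9978.
v₀ = √(98.7 × 9.81 / 0.9978) = √970.4 = 31.2 m/s.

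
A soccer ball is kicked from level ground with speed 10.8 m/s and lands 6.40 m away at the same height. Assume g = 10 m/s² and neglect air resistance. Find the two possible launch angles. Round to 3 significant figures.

Level-ground range: R = v₀² sin(2θ)/g ⇒ sin 2θ = R g / v₀² = 6.40×10/10.8² = 0.5487.
2θ = arcsin(0.5487) = 33.28° or 180° − 33.28° = 146.72°.
So θ = 16.6° or θ = 73.4°.

16.6° and 73.4°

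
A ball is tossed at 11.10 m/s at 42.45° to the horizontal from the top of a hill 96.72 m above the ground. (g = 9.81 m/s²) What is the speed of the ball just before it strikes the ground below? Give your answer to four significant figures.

44.95 m/s

v_x = 11.10 cos 42.45° = 8.1903 m/s is unchanged throughout.
For the vertical component, v_y² = v_y0² + 2 g h = (7.4919)² + 2×9.81×96.72 = 1953.8, so |v_y| = 44.202 m/s.
Impact speed = √(v_x² + v_y²) = √(67.081 + 1953.8) = 44.95 m/s.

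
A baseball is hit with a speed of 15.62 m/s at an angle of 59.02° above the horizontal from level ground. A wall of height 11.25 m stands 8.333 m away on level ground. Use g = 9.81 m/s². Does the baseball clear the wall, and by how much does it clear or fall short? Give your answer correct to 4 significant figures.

No — it falls 2.639 m short of clearing the wall.

v_x = 15.62 cos 59.02° = 8.0402 m/s; v_y0 = 15.62 sin 59.02° = 13.392 m/s.
Time to reach the wall: t = 8.333 / 8.0402 = 1.0364 s.
Height at that point: y = 13.392×1.0364 − 4.905×1.0364² = 8.6109 m.
That is 11.25 − 8.6109 = 2.639 m below the top of the wall, so the baseball does not clear it.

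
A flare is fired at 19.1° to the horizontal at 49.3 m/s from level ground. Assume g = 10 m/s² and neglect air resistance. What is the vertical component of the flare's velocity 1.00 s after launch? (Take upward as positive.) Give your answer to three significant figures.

6.13 m/s

Initial vertical component: v_y0 = 49.3 sin 19.1° = 16.13 m/s.
v_y(t) = v_y0 − g t = 16.13 − 10 × 1.00 = 6.13 m/s.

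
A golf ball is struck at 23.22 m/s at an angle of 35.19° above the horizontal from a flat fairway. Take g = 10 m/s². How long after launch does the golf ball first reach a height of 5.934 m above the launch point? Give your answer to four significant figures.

v_y0 = 23.22 sin 35.19° = 13.381 m/s.
Set y = v_y0 t − ½ g t² = 5.934: 5.000 t² − 13.381 t + 5.934 = 0.
t = [13.381 ± √(179.05 − 118.68)] / 10 = (13.381 ± 7.7698) / 10, giving t = 0.5611 s or t = 2.115 s.
The golf ball is on the way up at the first time, so t = 0.5611 s.

0.5611 s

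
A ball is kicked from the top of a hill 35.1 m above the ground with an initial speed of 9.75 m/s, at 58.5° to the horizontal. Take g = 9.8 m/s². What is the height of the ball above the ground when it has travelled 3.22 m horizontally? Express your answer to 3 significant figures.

38.4 m

v_x = 9.75 cos 58.5° = 5.094 m/s, v_y0 = 9.75 sin 58.5° = 8.313 m/s.
Time to reach x = 3.22 m: t = x / v_x = 3.22 / 5.094 = 0.6321 s.
y = 35.1 + v_y0 t − ½ g t² = 35.1 + 8.313×0.6321 − 4.900×0.6321² = 38.4 m.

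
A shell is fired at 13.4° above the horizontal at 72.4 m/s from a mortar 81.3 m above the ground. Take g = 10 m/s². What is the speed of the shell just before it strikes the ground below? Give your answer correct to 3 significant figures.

v_x = 72.4 cos 13.4° = 70.43 m/s is unchanged throughout.
For the vertical component, v_y² = v_y0² + 2 g h = (16.78)² + 2×10×81.3 = 1908, so |v_y| = 43.68 m/s.
Impact speed = √(v_x² + v_y²) = √(4960 + 1908) = 82.9 m/s.

82.9 m/s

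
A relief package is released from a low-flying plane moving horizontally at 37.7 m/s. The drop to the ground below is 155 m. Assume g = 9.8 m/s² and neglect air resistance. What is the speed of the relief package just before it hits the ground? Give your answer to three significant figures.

Fall time: t = √(2 × 155 / 9.8) = 5.624 s.
At impact: v_x = 37.7 m/s (unchanged), v_y = g t = 9.8 × 5.624 = 55.12 m/s.
Speed = √(v_x² + v_y²) = √(1421 + 3038) = 66.8 m/s.

66.8 m/s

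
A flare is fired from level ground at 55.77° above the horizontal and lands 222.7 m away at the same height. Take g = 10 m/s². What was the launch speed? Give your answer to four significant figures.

On level ground, R = v₀² sin(2θ) / g, so v₀ = √(R g / sin 2θ).
sin(2 × 55.77°) = 0.9302.
v₀ = √(222.7 × 10 / 0.9302) = √2394.1 = 48.93 m/s.

48.93 m/s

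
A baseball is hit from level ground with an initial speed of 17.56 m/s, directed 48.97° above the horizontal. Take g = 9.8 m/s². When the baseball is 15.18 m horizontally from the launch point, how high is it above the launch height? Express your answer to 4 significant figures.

v_x = 17.56 cos 48.97° = 11.527 m/s, v_y0 = 17.56 sin 48.97° = 13.247 m/s.
Time to reach x = 15.18 m: t = x / v_x = 15.18 / 11.527 = 1.3169 s.
y = v_y0 t − ½ g t² = 13.247×1.3169 − 4.900×1.3169² = 8.947 m.

8.947 m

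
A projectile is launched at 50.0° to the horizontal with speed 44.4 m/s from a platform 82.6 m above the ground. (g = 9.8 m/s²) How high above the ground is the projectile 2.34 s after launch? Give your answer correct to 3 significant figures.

v_y0 = 44.4 sin 50.0° = 34.01 m/s.
y(t) = 82.6 + v_y0 t − ½ g t² = 82.6 + 34.01×2.34 − ½×9.8×2.34² = 135 m.

135 m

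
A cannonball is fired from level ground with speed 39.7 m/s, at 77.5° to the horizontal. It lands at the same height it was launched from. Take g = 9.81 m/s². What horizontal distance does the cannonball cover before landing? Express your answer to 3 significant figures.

67.9 m

Components: v_x = 39.7 cos 77.5° = 8.593 m/s, v_y = 39.7 sin 77.5° = 38.76 m/s.
Time of flight (same landing height): t = 2 v_y / g = 2 × 38.76 / 9.81 = 7.902 s.
Range: R = v_x · t = 8.593 × 7.902 = 67.9 m.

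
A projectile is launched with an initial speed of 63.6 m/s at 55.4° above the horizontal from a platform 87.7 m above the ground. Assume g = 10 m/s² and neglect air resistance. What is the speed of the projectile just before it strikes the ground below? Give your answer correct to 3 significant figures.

v_x = 63.6 cos 55.4° = 36.11 m/s is unchanged throughout.
For the vertical component, v_y² = v_y0² + 2 g h = (52.35)² + 2×10×87.7 = 4495, so |v_y| = 67.04 m/s.
Impact speed = √(v_x² + v_y²) = √(1304 + 4495) = 76.2 m/s.

76.2 m/s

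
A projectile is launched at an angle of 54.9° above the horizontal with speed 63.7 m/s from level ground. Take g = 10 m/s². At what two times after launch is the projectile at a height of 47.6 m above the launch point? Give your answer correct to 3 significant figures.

1.01 s and 9.41 s

v_y0 = 63.7 sin 54.9° = 52.12 m/s.
Set y = v_y0 t − ½ g t² = 47.6: 5.000 t² − 52.12 t + 47.6 = 0.
t = [52.12 ± √(2716 − 952.0)] / 10 = (52.12 ± 42.00) / 10, giving t = 1.01 s or t = 9.41 s.
So the projectile is at 47.6 m at t = 1.01 s (rising) and t = 9.41 s (falling).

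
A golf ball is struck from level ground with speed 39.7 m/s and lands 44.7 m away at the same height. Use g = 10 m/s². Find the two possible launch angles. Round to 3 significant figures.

8.24° and 81.8°

Level-ground range: R = v₀² sin(2θ)/g ⇒ sin 2θ = R g / v₀² = 44.7×10/39.7² = 0.2836.
2θ = arcsin(0.2836) = 16.48° or 180° − 16.48° = 163.52°.
So θ = 8.24° or θ = 81.8°.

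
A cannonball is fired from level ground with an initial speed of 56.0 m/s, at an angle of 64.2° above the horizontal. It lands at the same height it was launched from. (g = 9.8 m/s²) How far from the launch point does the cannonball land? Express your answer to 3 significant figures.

For level ground, R = v₀² sin(2θ) / g.
sin(2 × 64.2°) = sin 128.4° = 0.7837.
R = (56.0)² × 0.7837 / 9.8 = 251 m.

251 m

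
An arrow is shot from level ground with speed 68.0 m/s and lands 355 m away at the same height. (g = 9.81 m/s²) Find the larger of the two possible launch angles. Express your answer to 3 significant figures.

Level-ground range: R = v₀² sin(2θ)/g ⇒ sin 2θ = R g / v₀² = 355×9.81/68.0² = 0.7531.
2θ = arcsin(0.7531) = 48.86° or 180° − 48.86° = 131.14°.
So θ = 24.4° or θ = 65.6°.

65.6°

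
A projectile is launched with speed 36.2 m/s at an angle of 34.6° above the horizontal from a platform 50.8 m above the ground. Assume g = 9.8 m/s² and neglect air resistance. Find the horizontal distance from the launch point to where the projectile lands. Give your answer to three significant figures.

177 m

Components: v_x = 36.2 cos 34.6° = 29.80 m/s, v_y = 36.2 sin 34.6° = 20.56 m/s.
Vertical: 0 = 50.8 + 20.56 t − ½(9.8) t² ⇒ 4.900 t² − 20.56 t − 50.8 = 0.
t = [20.56 + √(422.7 + 995.7)] / 9.800 = 5.941 s.
Horizontal: R = v_x · t = 29.80 × 5.941 = 177 m.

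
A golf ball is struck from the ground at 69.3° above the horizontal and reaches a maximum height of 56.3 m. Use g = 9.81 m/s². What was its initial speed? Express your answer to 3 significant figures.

At maximum height v_y = 0, so (v₀ sin θ)² = 2 g H.
v₀ sin 69.3° = √(2 × 9.81 × 56.3) = 33.24 m/s.
v₀ = 33.24 / sin 69.3° = 33.24 / 0.9354 = 35.5 m/s.

35.5 m/s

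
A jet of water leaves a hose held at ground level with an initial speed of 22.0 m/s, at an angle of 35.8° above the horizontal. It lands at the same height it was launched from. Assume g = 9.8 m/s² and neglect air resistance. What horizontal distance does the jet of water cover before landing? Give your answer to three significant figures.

For level ground, R = v₀² sin(2θ) / g.
sin(2 × 35.8°) = sin 71.60° = 0.9489.
R = (22.0)² × 0.9489 / 9.8 = 46.9 m.

46.9 m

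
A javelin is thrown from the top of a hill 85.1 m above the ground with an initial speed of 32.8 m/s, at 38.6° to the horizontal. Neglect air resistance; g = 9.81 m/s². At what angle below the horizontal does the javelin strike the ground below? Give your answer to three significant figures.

60.7°

v_x = 32.8 cos 38.6° = 25.63 m/s.
At impact |v_y| = √(v_y0² + 2 g h) = √(20.46² + 2×9.81×85.1) = 45.70 m/s.
Angle below horizontal = arctan(|v_y| / v_x) = arctan(45.70 / 25.63) = 60.7°.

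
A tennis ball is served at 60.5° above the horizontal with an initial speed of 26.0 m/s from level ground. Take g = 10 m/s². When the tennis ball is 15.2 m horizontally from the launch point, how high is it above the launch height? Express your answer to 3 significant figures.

19.8 m

v_x = 26.0 cos 60.5° = 12.80 m/s, v_y0 = 26.0 sin 60.5° = 22.63 m/s.
Time to reach x = 15.2 m: t = x / v_x = 15.2 / 12.80 = 1.187 s.
y = v_y0 t − ½ g t² = 22.63×1.187 − 5.000×1.187² = 19.8 m.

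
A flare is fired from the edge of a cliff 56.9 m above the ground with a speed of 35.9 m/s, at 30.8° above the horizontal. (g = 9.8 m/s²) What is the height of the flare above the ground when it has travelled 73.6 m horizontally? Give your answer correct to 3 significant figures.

v_x = 35.9 cos 30.8° = 30.84 m/s, v_y0 = 35.9 sin 30.8° = 18.38 m/s.
Time to reach x = 73.6 m: t = x / v_x = 73.6 / 30.84 = 2.387 s.
y = 56.9 + v_y0 t − ½ g t² = 56.9 + 18.38×2.387 − 4.900×2.387² = 72.9 m.

72.9 m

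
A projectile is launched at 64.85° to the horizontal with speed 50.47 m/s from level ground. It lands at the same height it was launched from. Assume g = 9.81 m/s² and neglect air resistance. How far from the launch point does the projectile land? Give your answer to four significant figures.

For level ground, R = v₀² sin(2θ) / g.
sin(2 × 64.85°) = sin 129.70° = 0.7694.
R = (50.47)² × 0.7694 / 9.81 = 199.8 m.

199.8 m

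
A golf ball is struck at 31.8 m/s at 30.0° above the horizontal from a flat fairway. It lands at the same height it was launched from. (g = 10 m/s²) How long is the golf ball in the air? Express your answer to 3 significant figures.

3.18 s

Vertical component: v_y = 31.8 sin 30.0° = 15.90 m/s.
For a projectile landing at launch height, time of flight is t = 2 v_y / g = 2 × 15.90 / 10 = 3.18 s.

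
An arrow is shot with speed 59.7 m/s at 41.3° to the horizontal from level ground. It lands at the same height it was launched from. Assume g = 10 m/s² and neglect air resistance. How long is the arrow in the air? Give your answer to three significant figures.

Vertical component: v_y = 59.7 sin 41.3° = 39.40 m/s.
For a projectile landing at launch height, time of flight is t = 2 v_y / g = 2 × 39.40 / 10 = 7.88 s.

7.88 s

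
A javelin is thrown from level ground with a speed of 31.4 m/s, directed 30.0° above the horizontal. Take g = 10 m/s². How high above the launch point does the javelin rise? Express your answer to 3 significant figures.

Vertical component of launch velocity: v_y = 31.4 sin 30.0° = 15.70 m/s.
At the highest point the vertical velocity is zero, so v_y² = 2 g h_max.
h_max = (15.70)² / (2 × 10) = 246.5 / 20.00 = 12.3 m.

12.3 m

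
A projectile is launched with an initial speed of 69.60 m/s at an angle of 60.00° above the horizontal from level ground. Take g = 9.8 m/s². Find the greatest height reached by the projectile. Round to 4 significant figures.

Vertical component of launch velocity: v_y = 69.60 sin 60.00° = 60.275 m/s.
At the highest point the vertical velocity is zero, so v_y² = 2 g h_max.
h_max = (60.275)² / (2 × 9.8) = 3633.1 / 19.60 = 185.4 m.

185.4 m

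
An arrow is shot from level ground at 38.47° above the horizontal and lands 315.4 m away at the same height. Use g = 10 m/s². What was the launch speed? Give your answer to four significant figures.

On level ground, R = v₀² sin(2θ) / g, so v₀ = √(R g / sin 2θ).
sin(2 × 38.47°) = 0.9741.
v₀ = √(315.4 × 10 / 0.9741) = √3237.9 = 56.90 m/s.

56.90 m/s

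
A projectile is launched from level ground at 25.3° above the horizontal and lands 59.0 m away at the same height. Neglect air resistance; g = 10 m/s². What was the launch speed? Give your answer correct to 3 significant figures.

On level ground, R = v₀² sin(2θ) / g, so v₀ = √(R g / sin 2θ).
sin(2 × 25.3°) = 0.7727.
v₀ = √(59.0 × 10 / 0.7727) = √763.6 = 27.6 m/s.

27.6 m/s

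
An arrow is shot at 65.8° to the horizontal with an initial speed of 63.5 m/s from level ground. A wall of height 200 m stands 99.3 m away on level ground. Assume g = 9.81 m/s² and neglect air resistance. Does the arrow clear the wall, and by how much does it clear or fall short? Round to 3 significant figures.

No — it falls 50.4 m short of clearing the wall.

v_x = 63.5 cos 65.8° = 26.03 m/s; v_y0 = 63.5 sin 65.8° = 57.92 m/s.
Time to reach the wall: t = 99.3 / 26.03 = 3.815 s.
Height at that point: y = 57.92×3.815 − 4.905×3.815² = 149.6 m.
That is 200 − 149.6 = 50.4 m below the top of the wall, so the arrow does not clear it.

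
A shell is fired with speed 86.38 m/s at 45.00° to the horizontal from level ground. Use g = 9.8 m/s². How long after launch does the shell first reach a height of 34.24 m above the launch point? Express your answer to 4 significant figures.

v_y0 = 86.38 sin 45.00° = 61.080 m/s.
Set y = v_y0 t − ½ g t² = 34.24: 4.900 t² − 61.080 t + 34.24 = 0.
t = [61.080 ± √(3730.8 − 671.10)] / 9.8 = (61.080 ± 55.315) / 9.8, giving t = 0.5883 s or t = 11.88 s.
The shell is on the way up at the first time, so t = 0.5883 s.

0.5883 s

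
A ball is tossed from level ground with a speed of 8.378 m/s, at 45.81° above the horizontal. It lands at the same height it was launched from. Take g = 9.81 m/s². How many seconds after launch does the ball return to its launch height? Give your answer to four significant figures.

1.225 s

Vertical component: v_y = 8.378 sin 45.81° = 6.0073 m/s.
For a projectile landing at launch height, time of flight is t = 2 v_y / g = 2 × 6.0073 / 9.81 = 1.225 s.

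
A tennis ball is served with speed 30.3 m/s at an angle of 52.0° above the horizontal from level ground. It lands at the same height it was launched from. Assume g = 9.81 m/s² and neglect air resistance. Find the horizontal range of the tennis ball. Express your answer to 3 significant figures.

Components: v_x = 30.3 cos 52.0° = 18.65 m/s, v_y = 30.3 sin 52.0° = 23.88 m/s.
Time of flight (same landing height): t = 2 v_y / g = 2 × 23.88 / 9.81 = 4.869 s.
Range: R = v_x · t = 18.65 × 4.869 = 90.8 m.

90.8 m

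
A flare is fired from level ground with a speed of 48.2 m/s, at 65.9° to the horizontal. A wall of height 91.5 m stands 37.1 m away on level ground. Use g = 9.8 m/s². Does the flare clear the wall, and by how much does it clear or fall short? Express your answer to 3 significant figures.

v_x = 48.2 cos 65.9° = 19.68 m/s; v_y0 = 48.2 sin 65.9° = 44.00 m/s.
Time to reach the wall: t = 37.1 / 19.68 = 1.885 s.
Height at that point: y = 44.00×1.885 − 4.900×1.885² = 65.53 m.
That is 91.5 − 65.53 = 26.0 m below the top of the wall, so the flare does not clear it.

No — it falls 26.0 m short of clearing the wall.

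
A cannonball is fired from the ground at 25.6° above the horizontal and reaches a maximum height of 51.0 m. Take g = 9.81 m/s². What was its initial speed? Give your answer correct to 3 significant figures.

At maximum height v_y = 0, so (v₀ sin θ)² = 2 g H.
v₀ sin 25.6° = √(2 × 9.81 × 51.0) = 31.63 m/s.
v₀ = 31.63 / sin 25.6° = 31.63 / 0.4321 = 73.2 m/s.

73.2 m/s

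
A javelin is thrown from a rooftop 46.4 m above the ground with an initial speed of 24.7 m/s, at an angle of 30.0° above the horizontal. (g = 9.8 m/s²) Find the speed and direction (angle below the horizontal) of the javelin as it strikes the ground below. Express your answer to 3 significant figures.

v_x = 24.7 cos 30.0° = 21.39 m/s (constant).
|v_y| at impact = √((12.35)² + 2×9.8×46.4) = 32.59 m/s.
Speed = √(21.39² + 32.59²) = 39.0 m/s; angle = arctan(32.59/21.39) = 56.7° below horizontal.

39.0 m/s at 56.7° below the horizontal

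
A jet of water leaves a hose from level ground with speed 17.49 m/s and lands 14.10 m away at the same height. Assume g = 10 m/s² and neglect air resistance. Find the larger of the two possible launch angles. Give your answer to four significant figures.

76.28°

Level-ground range: R = v₀² sin(2θ)/g ⇒ sin 2θ = R g / v₀² = 14.10×10/17.49² = 0.4609.
2θ = arcsin(0.4609) = 27.445° or 180° − 27.445° = 152.555°.
So θ = 13.72° or θ = 76.28°.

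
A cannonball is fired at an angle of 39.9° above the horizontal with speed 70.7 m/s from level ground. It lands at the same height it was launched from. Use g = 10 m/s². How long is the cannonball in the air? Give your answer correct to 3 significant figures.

9.07 s

Vertical component: v_y = 70.7 sin 39.9° = 45.35 m/s.
For a projectile landing at launch height, time of flight is t = 2 v_y / g = 2 × 45.35 / 10 = 9.07 s.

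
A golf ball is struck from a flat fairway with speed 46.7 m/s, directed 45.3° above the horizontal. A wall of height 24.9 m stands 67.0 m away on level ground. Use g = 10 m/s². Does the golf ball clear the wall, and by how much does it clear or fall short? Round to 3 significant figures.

v_x = 46.7 cos 45.3° = 32.85 m/s; v_y0 = 46.7 sin 45.3° = 33.19 m/s.
Time to reach the wall: t = 67.0 / 32.85 = 2.040 s.
Height at that point: y = 33.19×2.040 − 5.000×2.040² = 46.90 m.
That is 46.90 − 24.9 = 22.0 m above the top of the wall, so the golf ball clears it.

Yes — it clears the wall by 22.0 m.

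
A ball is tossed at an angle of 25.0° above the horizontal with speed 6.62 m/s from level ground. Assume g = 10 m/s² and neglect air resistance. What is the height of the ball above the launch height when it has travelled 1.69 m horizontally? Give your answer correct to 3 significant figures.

0.391 m

v_x = 6.62 cos 25.0° = 6.000 m/s, v_y0 = 6.62 sin 25.0° = 2.798 m/s.
Time to reach x = 1.69 m: t = x / v_x = 1.69 / 6.000 = 0.2817 s.
y = v_y0 t − ½ g t² = 2.798×0.2817 − 5.000×0.2817² = 0.391 m.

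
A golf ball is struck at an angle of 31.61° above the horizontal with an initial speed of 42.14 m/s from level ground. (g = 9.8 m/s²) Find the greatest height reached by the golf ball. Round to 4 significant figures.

24.89 m

Vertical component of launch velocity: v_y = 42.14 sin 31.61° = 22.087 m/s.
At the highest point the vertical velocity is zero, so v_y² = 2 g h_max.
h_max = (22.087)² / (2 × 9.8) = 487.84 / 19.60 = 24.89 m.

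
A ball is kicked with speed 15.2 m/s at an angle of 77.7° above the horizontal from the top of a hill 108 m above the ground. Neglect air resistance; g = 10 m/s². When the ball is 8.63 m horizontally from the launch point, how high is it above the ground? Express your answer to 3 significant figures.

v_x = 15.2 cos 77.7° = 3.238 m/s, v_y0 = 15.2 sin 77.7° = 14.85 m/s.
Time to reach x = 8.63 m: t = x / v_x = 8.63 / 3.238 = 2.665 s.
y = 108 + v_y0 t − ½ g t² = 108 + 14.85×2.665 − 5.000×2.665² = 112 m.

112 m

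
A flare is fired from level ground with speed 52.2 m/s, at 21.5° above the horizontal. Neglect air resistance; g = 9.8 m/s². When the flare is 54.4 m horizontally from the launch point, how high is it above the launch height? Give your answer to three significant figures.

15.3 m

v_x = 52.2 cos 21.5° = 48.57 m/s, v_y0 = 52.2 sin 21.5° = 19.13 m/s.
Time to reach x = 54.4 m: t = x / v_x = 54.4 / 48.57 = 1.120 s.
y = v_y0 t − ½ g t² = 19.13×1.120 − 4.900×1.120² = 15.3 m.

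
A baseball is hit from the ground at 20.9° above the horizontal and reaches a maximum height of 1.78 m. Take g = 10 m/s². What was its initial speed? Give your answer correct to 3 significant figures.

At maximum height v_y = 0, so (v₀ sin θ)² = 2 g H.
v₀ sin 20.9° = √(2 × 10 × 1.78) = 5.967 m/s.
v₀ = 5.967 / sin 20.9° = 5.967 / 0.3567 = 16.7 m/s.

16.7 m/s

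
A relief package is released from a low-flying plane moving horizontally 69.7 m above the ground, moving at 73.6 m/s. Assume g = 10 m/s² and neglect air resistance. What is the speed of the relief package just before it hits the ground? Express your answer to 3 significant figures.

82.5 m/s

Fall time: t = √(2 × 69.7 / 10) = 3.734 s.
At impact: v_x = 73.6 m/s (unchanged), v_y = g t = 10 × 3.734 = 37.34 m/s.
Speed = √(v_x² + v_y²) = √(5417 + 1394) = 82.5 m/s.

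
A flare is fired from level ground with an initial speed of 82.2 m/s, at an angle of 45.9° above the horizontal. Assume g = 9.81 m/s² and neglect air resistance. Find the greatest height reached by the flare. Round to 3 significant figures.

178 m

Vertical component of launch velocity: v_y = 82.2 sin 45.9° = 59.03 m/s.
At the highest point the vertical velocity is zero, so v_y² = 2 g h_max.
h_max = (59.03)² / (2 × 9.81) = 3485 / 19.62 = 178 m.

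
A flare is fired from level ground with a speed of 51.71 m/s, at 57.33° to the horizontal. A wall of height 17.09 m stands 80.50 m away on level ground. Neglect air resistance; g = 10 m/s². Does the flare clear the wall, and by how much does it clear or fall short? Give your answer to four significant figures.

Yes — it clears the wall by 66.86 m.

v_x = 51.71 cos 57.33° = 27.913 m/s; v_y0 = 51.71 sin 57.33° = 43.529 m/s.
Time to reach the wall: t = 80.50 / 27.913 = 2.8840 s.
Height at that point: y = 43.529×2.8840 − 5.000×2.8840² = 83.950 m.
That is 83.950 − 17.09 = 66.86 m above the top of the wall, so the flare clears it.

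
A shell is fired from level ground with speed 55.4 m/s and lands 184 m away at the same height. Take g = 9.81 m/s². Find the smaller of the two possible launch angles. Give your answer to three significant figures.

18.0°

Level-ground range: R = v₀² sin(2θ)/g ⇒ sin 2θ = R g / v₀² = 184×9.81/55.4² = 0.5881.
2θ = arcsin(0.5881) = 36.02° or 180° − 36.02° = 143.98°.
So θ = 18.0° or θ = 72.0°.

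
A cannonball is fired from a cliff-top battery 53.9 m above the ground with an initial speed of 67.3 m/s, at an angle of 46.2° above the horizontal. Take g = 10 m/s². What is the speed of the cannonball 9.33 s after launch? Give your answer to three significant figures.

64.6 m/s

v_x = 67.3 cos 46.2° = 46.58 m/s (constant).
v_y(t) = 67.3 sin 46.2° − g t = 48.57 − 10 × 9.33 = -44.73 m/s.
Speed = √(v_x² + v_y²) = √(2170 + 2001) = 64.6 m/s.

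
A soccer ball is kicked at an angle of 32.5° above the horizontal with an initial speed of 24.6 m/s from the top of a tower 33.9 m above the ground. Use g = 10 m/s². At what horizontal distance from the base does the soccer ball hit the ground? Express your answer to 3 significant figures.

Components: v_x = 24.6 cos 32.5° = 20.75 m/s, v_y = 24.6 sin 32.5° = 13.22 m/s.
Vertical: 0 = 33.9 + 13.22 t − ½(10) t² ⇒ 5.000 t² − 13.22 t − 33.9 = 0.
t = [13.22 + √(174.8 + 678.0)] / 10.00 = 4.242 s.
Horizontal: R = v_x · t = 20.75 × 4.242 = 88.0 m.

88.0 m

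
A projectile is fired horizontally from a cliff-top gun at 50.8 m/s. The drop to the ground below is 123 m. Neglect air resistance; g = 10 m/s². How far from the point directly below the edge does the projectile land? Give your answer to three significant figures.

Initial vertical velocity is zero, so the fall time comes from h = ½ g t²: t = √(2 × 123 / 10) = 4.960 s.
Horizontal motion is uniform at 50.8 m/s, so x = 50.8 × 4.960 = 252 m.

252 m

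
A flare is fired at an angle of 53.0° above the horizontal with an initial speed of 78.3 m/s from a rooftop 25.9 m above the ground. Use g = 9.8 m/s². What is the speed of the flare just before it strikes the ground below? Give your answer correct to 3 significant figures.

v_x = 78.3 cos 53.0° = 47.12 m/s is unchanged throughout.
For the vertical component, v_y² = v_y0² + 2 g h = (62.53)² + 2×9.8×25.9 = 4418, so |v_y| = 66.47 m/s.
Impact speed = √(v_x² + v_y²) = √(2220 + 4418) = 81.5 m/s.

81.5 m/s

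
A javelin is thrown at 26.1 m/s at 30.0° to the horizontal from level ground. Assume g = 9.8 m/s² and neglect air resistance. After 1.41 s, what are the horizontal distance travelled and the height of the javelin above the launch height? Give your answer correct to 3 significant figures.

x = 31.9 m, y = 8.66 m

v_x = 26.1 cos 30.0° = 22.60 m/s; v_y0 = 26.1 sin 30.0° = 13.05 m/s.
x = v_x t = 22.60 × 1.41 = 31.9 m.
y = v_y0 t − ½ g t² = 13.05×1.41 − 4.900×1.41² = 8.66 m.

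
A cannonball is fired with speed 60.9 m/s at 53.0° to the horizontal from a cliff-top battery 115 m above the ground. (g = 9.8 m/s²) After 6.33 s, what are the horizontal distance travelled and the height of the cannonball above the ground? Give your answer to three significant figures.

v_x = 60.9 cos 53.0° = 36.65 m/s; v_y0 = 60.9 sin 53.0° = 48.64 m/s.
x = v_x t = 36.65 × 6.33 = 232 m.
y = 115 + v_y0 t − ½ g t² = 227 m.

x = 232 m, y = 227 m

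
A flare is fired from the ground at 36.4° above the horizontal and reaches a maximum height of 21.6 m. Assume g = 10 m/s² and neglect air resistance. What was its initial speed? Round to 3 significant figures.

At maximum height v_y = 0, so (v₀ sin θ)² = 2 g H.
v₀ sin 36.4° = √(2 × 10 × 21.6) = 20.78 m/s.
v₀ = 20.78 / sin 36.4° = 20.78 / 0.5934 = 35.0 m/s.

35.0 m/s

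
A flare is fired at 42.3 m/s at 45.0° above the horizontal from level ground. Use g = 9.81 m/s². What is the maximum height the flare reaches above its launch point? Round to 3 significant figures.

Vertical component of launch velocity: v_y = 42.3 sin 45.0° = 29.91 m/s.
At the highest point the vertical velocity is zero, so v_y² = 2 g h_max.
h_max = (29.91)² / (2 × 9.81) = 894.6 / 19.62 = 45.6 m.

45.6 m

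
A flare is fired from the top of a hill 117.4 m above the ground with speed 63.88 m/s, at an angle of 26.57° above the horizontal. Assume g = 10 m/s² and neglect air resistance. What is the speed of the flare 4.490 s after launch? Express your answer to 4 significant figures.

v_x = 63.88 cos 26.57° = 57.134 m/s (constant).
v_y(t) = 63.88 sin 26.57° − g t = 28.573 − 10 × 4.490 = -16.327 m/s.
Speed = √(v_x² + v_y²) = √(3264.3 + 266.57) = 59.42 m/s.

59.42 m/s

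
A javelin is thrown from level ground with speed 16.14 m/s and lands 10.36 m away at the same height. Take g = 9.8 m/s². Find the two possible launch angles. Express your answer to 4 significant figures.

11.47° and 78.53°

Level-ground range: R = v₀² sin(2θ)/g ⇒ sin 2θ = R g / v₀² = 10.36×9.8/16.14² = 0.3897.
2θ = arcsin(0.3897) = 22.936° or 180° − 22.936° = 157.064°.
So θ = 11.47° or θ = 78.53°.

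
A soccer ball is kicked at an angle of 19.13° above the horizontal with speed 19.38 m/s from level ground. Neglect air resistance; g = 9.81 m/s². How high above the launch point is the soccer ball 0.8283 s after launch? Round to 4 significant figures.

v_y0 = 19.38 sin 19.13° = 6.3511 m/s.
y(t) = v_y0 t − ½ g t² = 6.3511×0.8283 − 4.905×0.8283² = 1.895 m.

1.895 m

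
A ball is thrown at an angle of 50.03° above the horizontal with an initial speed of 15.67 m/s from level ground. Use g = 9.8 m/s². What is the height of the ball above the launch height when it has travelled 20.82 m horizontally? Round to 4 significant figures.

v_x = 15.67 cos 50.03° = 10.066 m/s, v_y0 = 15.67 sin 50.03° = 12.009 m/s.
Time to reach x = 20.82 m: t = x / v_x = 20.82 / 10.066 = 2.0683 s.
y = v_y0 t − ½ g t² = 12.009×2.0683 − 4.900×2.0683² = 3.877 m.

3.877 m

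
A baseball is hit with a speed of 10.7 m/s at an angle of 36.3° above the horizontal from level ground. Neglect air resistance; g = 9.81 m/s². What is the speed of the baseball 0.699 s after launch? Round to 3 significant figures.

8.64 m/s

v_x = 10.7 cos 36.3° = 8.623 m/s (constant).
v_y(t) = 10.7 sin 36.3° − g t = 6.335 − 9.81 × 0.699 = -0.5222 m/s.
Speed = √(v_x² + v_y²) = √(74.36 + 0.2727) = 8.64 m/s.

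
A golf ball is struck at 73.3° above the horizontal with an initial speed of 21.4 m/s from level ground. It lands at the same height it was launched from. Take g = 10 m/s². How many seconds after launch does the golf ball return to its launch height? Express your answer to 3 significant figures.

Vertical component: v_y = 21.4 sin 73.3° = 20.50 m/s.
For a projectile landing at launch height, time of flight is t = 2 v_y / g = 2 × 20.50 / 10 = 4.10 s.

4.10 s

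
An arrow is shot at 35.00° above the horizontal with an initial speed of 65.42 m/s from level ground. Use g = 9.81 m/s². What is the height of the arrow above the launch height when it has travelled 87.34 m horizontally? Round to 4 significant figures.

v_x = 65.42 cos 35.00° = 53.589 m/s, v_y0 = 65.42 sin 35.00° = 37.523 m/s.
Time to reach x = 87.34 m: t = x / v_x = 87.34 / 53.589 = 1.6298 s.
y = v_y0 t − ½ g t² = 37.523×1.6298 − 4.905×1.6298² = 48.13 m.

48.13 m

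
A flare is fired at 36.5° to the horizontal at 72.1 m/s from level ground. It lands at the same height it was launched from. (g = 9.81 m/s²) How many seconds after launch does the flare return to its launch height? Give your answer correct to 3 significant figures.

8.74 s

Vertical component: v_y = 72.1 sin 36.5° = 42.89 m/s.
For a projectile landing at launch height, time of flight is t = 2 v_y / g = 2 × 42.89 / 9.81 = 8.74 s.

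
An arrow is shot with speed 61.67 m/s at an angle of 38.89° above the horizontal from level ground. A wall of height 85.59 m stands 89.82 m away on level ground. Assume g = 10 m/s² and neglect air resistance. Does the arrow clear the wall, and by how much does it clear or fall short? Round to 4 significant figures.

No — it falls 30.65 m short of clearing the wall.

v_x = 61.67 cos 38.89° = 48.001 m/s; v_y0 = 61.67 sin 38.89° = 38.718 m/s.
Time to reach the wall: t = 89.82 / 48.001 = 1.8712 s.
Height at that point: y = 38.718×1.8712 − 5.000×1.8712² = 54.942 m.
That is 85.59 − 54.942 = 30.65 m below the top of the wall, so the arrow does not clear it.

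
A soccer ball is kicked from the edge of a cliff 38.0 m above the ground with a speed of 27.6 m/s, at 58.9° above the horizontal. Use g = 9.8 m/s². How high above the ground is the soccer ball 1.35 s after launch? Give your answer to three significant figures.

v_y0 = 27.6 sin 58.9° = 23.63 m/s.
y(t) = 38.0 + v_y0 t − ½ g t² = 38.0 + 23.63×1.35 − ½×9.8×1.35² = 61.0 m.

61.0 m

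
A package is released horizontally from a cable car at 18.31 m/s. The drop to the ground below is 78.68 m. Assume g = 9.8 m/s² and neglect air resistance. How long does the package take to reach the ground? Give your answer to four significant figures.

The horizontal speed doesn't affect the fall. With v_y0 = 0, h = ½ g t².
t = √(2 × 78.68 / 9.8) = √16.057 = 4.007 s.

4.007 s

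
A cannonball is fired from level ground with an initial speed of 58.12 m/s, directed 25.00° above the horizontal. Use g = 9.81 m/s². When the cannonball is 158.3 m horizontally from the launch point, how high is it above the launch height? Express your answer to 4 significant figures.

v_x = 58.12 cos 25.00° = 52.675 m/s, v_y0 = 58.12 sin 25.00° = 24.563 m/s.
Time to reach x = 158.3 m: t = x / v_x = 158.3 / 52.675 = 3.0052 s.
y = v_y0 t − ½ g t² = 24.563×3.0052 − 4.905×3.0052² = 29.52 m.

29.52 m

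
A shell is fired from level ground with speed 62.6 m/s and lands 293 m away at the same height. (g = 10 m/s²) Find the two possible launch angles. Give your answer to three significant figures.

Level-ground range: R = v₀² sin(2θ)/g ⇒ sin 2θ = R g / v₀² = 293×10/62.6² = 0.7477.
2θ = arcsin(0.7477) = 48.39° or 180° − 48.39° = 131.61°.
So θ = 24.2° or θ = 65.8°.

24.2° and 65.8°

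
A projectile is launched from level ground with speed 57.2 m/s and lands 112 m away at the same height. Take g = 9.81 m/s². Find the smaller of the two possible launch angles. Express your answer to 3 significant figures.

Level-ground range: R = v₀² sin(2θ)/g ⇒ sin 2θ = R g / v₀² = 112×9.81/57.2² = 0.3358.
2θ = arcsin(0.3358) = 19.62° or 180° − 19.62° = 160.38°.
So θ = 9.81° or θ = 80.2°.

9.81°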